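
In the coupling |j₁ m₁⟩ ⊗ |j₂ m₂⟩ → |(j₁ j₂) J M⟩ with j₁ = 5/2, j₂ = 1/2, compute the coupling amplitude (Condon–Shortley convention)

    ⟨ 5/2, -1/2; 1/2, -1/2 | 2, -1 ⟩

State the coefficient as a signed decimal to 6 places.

j₁+j₂−J=1  J+j₁−j₂=4  J−j₁+j₂=0  j₁+j₂+J+1=6
(j₁±m₁, j₂±m₂, J±M) = (2,3,0,1,1,3)
P² = 12
sum k=0..0:
  [0] +1/6 = 1/6
S = 1/6
C² = P²·S² = 1/3 ; C = +0.577350

+√(1/3) ≈ +0.577350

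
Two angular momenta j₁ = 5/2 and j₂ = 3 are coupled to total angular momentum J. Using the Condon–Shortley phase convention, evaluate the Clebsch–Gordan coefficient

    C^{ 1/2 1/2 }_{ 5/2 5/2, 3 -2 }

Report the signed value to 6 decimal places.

+0.218218

triangle: 5!*0!*1!/7! = 120/5040
(j±m)!: 5!*0!*1!*5!*1!*0! = 14400
prefactor² = (2J+1)*Δ*N² = 4800/7
  k=0: +1/(0!*5!*0!*1!*0!*0!) = 1/120
Σ = 1/120  ⇒  CG² = 4800/7*1/120² = 1/21
CG = +√(1/21) = +0.218218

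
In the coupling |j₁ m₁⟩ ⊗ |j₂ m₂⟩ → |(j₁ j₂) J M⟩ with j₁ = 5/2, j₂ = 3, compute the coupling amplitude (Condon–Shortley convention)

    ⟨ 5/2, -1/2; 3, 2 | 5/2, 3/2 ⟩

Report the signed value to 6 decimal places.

+0.267261  (= +√(1/14))

j₁+j₂−J=3  J+j₁−j₂=2  J−j₁+j₂=3  j₁+j₂+J+1=9
(j₁±m₁, j₂±m₂, J±M) = (2,3,5,1,4,1)
P² = 288/7
sum k=2..3:
  [2] +1/12 = 1/12
  [3] −1/24 = -1/24
S = 1/24
C² = P²·S² = 1/14 ; C = +0.267261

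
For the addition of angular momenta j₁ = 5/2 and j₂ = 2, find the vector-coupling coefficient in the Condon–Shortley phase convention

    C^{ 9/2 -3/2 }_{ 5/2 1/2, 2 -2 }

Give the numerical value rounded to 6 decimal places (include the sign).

√[10·0!5!4!/10! · 3!2!0!4!3!6!] = √(69120/7)
  +(−1)^0/∏(0,0,2,0,3,4)! = 1/288  (running 1/288)
⟨..|..⟩ = √(69120/7)·(1/288) = +0.345033

+√(5/42) ≈ +0.345033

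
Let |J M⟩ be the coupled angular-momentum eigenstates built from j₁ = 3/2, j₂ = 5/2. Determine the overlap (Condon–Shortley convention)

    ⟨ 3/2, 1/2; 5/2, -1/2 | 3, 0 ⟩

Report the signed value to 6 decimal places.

+√(1/5) = +0.447214

√[7·1!2!4!/8! · 2!1!2!3!3!3!] = √(36/5)
  +(−1)^0/∏(0,1,1,2,1,2)! = 1/4  (running 1/4)
  +(−1)^1/∏(1,0,0,1,2,3)! = -1/12  (running 1/6)
⟨..|..⟩ = √(36/5)·(1/6) = +0.447214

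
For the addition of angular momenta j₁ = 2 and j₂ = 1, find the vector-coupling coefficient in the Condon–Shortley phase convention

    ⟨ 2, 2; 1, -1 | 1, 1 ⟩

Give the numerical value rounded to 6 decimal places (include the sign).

j₁+j₂−J=2  J+j₁−j₂=2  J−j₁+j₂=0  j₁+j₂+J+1=5
(j₁±m₁, j₂±m₂, J±M) = (4,0,0,2,2,0)
P² = 48/5
sum k=0..0:
  [0] +1/4 = 1/4
S = 1/4
C² = P²·S² = 3/5 ; C = +0.774597

+0.774597  (= +√(3/5))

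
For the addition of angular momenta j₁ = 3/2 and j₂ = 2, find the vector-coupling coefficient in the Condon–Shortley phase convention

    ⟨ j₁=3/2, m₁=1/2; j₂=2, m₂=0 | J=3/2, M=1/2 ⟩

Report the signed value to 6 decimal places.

−√(1/5) = -0.447214

triangle: 2!×1!×2!/6! = 4/720
(j±m)!: 2!×1!×2!×2!×2!×1! = 16
prefactor² = (2J+1)×Δ×N² = 16/45
  k=0: +1/(0!×2!×1!×2!×0!×0!) = 1/4
  k=1: −1/(1!×1!×0!×1!×1!×1!) = -1
Σ = -3/4  ⇒  CG² = 16/45×(-3/4)² = 1/5
CG = −√(1/5) = -0.447214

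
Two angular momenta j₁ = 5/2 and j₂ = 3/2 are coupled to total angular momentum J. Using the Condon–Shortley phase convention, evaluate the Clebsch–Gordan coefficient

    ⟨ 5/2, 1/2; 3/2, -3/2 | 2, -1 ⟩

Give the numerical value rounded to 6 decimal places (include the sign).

+√(9/28) = +0.566947

j₁+j₂−J=2  J+j₁−j₂=3  J−j₁+j₂=1  j₁+j₂+J+1=7
(j₁±m₁, j₂±m₂, J±M) = (3,2,0,3,1,3)
P² = 36/7
sum k=0..0:
  [0] +1/4 = 1/4
S = 1/4
C² = P²·S² = 9/28 ; C = +0.566947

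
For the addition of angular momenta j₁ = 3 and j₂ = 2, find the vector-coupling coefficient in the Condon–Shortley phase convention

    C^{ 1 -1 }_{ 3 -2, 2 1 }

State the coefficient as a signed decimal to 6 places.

-0.534522  (= −√(2/7))

j₁+j₂−J=4  J+j₁−j₂=2  J−j₁+j₂=0  j₁+j₂+J+1=7
(j₁±m₁, j₂±m₂, J±M) = (1,5,3,1,0,2)
P² = 288/7
sum k=3..3:
  [3] −1/12 = -1/12
S = -1/12
C² = P²·S² = 2/7 ; C = -0.534522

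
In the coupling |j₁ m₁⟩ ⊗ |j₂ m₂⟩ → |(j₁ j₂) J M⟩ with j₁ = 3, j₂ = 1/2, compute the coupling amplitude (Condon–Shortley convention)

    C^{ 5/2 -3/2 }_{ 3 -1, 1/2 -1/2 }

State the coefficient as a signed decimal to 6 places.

j₁+j₂−J=1  J+j₁−j₂=5  J−j₁+j₂=0  j₁+j₂+J+1=7
(j₁±m₁, j₂±m₂, J±M) = (2,4,0,1,1,4)
P² = 1152/7
sum k=0..0:
  [0] +1/24 = 1/24
S = 1/24
C² = P²·S² = 2/7 ; C = +0.534522

+0.534522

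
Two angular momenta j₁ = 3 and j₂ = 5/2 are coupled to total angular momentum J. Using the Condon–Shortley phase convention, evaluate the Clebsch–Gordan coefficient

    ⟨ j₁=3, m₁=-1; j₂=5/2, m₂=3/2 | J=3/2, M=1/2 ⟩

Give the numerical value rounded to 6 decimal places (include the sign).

-0.483046

triangle: 4!*2!*1!/8! = 48/40320
(j±m)!: 2!*4!*4!*1!*2!*1! = 2304
prefactor² = (2J+1)*Δ*N² = 384/35
  k=3: −1/(3!*1!*1!*1!*1!*0!) = -1/6
  k=4: +1/(4!*0!*0!*0!*2!*1!) = 1/48
Σ = -7/48  ⇒  CG² = 384/35*(-7/48)² = 7/30
CG = −√(7/30) = -0.483046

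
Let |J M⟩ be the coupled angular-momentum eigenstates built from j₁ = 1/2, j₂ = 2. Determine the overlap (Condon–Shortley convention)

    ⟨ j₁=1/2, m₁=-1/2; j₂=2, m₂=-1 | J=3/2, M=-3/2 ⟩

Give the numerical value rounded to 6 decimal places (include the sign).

-0.447214  (= −√(1/5))

j₁+j₂−J=1  J+j₁−j₂=0  J−j₁+j₂=3  j₁+j₂+J+1=5
(j₁±m₁, j₂±m₂, J±M) = (0,1,1,3,0,3)
P² = 36/5
sum k=1..1:
  [1] −1/6 = -1/6
S = -1/6
C² = P²·S² = 1/5 ; C = -0.447214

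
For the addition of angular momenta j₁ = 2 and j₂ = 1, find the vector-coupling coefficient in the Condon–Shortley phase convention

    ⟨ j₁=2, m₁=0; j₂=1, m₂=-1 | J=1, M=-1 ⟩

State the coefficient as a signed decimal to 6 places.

j₁+j₂−J=2  J+j₁−j₂=2  J−j₁+j₂=0  j₁+j₂+J+1=5
(j₁±m₁, j₂±m₂, J±M) = (2,2,0,2,0,2)
P² = 8/5
sum k=0..0:
  [0] +1/4 = 1/4
S = 1/4
C² = P²·S² = 1/10 ; C = +0.316228

+√(1/10) ≈ +0.316228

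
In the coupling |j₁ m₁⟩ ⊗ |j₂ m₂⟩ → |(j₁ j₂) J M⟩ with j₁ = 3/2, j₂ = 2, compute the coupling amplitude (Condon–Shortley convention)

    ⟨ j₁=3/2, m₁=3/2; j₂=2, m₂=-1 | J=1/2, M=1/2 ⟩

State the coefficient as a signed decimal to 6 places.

√[2·3!0!1!/5! · 3!0!1!3!1!0!] = √(18/5)
  +(−1)^0/∏(0,3,0,1,0,0)! = 1/6  (running 1/6)
⟨..|..⟩ = √(18/5)·(1/6) = +0.316228

+0.316228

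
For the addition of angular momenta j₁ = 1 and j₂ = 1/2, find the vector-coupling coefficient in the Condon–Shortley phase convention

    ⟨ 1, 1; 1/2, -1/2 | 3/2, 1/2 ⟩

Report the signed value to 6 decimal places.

+0.577350

j₁+j₂−J=0  J+j₁−j₂=2  J−j₁+j₂=1  j₁+j₂+J+1=4
(j₁±m₁, j₂±m₂, J±M) = (2,0,0,1,2,1)
P² = 4/3
sum k=0..0:
  [0] +1/2 = 1/2
S = 1/2
C² = P²·S² = 1/3 ; C = +0.577350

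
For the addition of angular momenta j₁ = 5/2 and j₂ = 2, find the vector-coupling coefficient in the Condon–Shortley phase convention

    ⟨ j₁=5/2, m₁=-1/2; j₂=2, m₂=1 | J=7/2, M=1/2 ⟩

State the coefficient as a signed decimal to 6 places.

−√(14/45) ≈ -0.557773

√[8·1!4!3!/9! · 2!3!3!1!4!3!] = √(1152/35)
  +(−1)^0/∏(0,1,3,3,1,0)! = 1/36  (running 1/36)
  +(−1)^1/∏(1,0,2,2,2,1)! = -1/8  (running -7/72)
⟨..|..⟩ = √(1152/35)·(-7/72) = -0.557773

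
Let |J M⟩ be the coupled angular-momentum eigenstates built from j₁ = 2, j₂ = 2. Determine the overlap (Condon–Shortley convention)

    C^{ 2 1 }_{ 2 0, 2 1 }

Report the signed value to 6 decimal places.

−√(1/14) ≈ -0.267261

j₁+j₂−J=2  J+j₁−j₂=2  J−j₁+j₂=2  j₁+j₂+J+1=7
(j₁±m₁, j₂±m₂, J±M) = (2,2,3,1,3,1)
P² = 8/7
sum k=1..2:
  [1] −1/2 = -1/2
  [2] +1/4 = 1/4
S = -1/4
C² = P²·S² = 1/14 ; C = -0.267261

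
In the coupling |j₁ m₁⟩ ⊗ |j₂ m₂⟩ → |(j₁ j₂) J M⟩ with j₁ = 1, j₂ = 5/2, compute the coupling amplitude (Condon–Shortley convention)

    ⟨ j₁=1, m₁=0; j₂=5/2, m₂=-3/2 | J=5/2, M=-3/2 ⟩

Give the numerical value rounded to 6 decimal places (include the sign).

+√(9/35) = +0.507093

j₁+j₂−J=1  J+j₁−j₂=1  J−j₁+j₂=4  j₁+j₂+J+1=7
(j₁±m₁, j₂±m₂, J±M) = (1,1,1,4,1,4)
P² = 576/35
sum k=0..1:
  [0] +1/6 = 1/6
  [1] −1/24 = -1/24
S = 1/8
C² = P²·S² = 9/35 ; C = +0.507093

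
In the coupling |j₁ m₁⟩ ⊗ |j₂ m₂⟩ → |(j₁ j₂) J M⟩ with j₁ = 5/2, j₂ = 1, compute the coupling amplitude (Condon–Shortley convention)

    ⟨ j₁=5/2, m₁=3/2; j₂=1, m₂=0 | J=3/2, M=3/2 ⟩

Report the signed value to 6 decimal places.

j₁+j₂−J=2  J+j₁−j₂=3  J−j₁+j₂=0  j₁+j₂+J+1=6
(j₁±m₁, j₂±m₂, J±M) = (4,1,1,1,3,0)
P² = 48/5
sum k=1..1:
  [1] −1/6 = -1/6
S = -1/6
C² = P²·S² = 4/15 ; C = -0.516398

−√(4/15) = -0.516398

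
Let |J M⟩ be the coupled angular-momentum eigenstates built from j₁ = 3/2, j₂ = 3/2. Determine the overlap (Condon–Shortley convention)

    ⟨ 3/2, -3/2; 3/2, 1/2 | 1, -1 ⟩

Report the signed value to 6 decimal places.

+√(3/10) ≈ +0.547723

j₁+j₂−J=2  J+j₁−j₂=1  J−j₁+j₂=1  j₁+j₂+J+1=5
(j₁±m₁, j₂±m₂, J±M) = (0,3,2,1,0,2)
P² = 6/5
sum k=2..2:
  [2] +1/2 = 1/2
S = 1/2
C² = P²·S² = 3/10 ; C = +0.547723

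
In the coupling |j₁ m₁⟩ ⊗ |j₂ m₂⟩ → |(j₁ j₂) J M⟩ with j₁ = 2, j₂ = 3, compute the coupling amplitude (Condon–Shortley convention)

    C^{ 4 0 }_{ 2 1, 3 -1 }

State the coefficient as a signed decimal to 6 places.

√[9·1!3!5!/10! · 3!1!2!4!4!4!] = √(10368/35)
  +(−1)^0/∏(0,1,1,2,2,3)! = 1/24  (running 1/24)
  +(−1)^1/∏(1,0,0,1,3,4)! = -1/144  (running 5/144)
⟨..|..⟩ = √(10368/35)·(5/144) = +0.597614

+0.597614  (= +√(5/14))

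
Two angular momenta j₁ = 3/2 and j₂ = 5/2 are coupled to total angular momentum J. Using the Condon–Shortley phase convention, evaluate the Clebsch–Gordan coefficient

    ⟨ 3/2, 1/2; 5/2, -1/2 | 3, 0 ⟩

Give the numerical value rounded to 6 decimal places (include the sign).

√[7·1!2!4!/8! · 2!1!2!3!3!3!] = √(36/5)
  +(−1)^0/∏(0,1,1,2,1,2)! = 1/4  (running 1/4)
  +(−1)^1/∏(1,0,0,1,2,3)! = -1/12  (running 1/6)
⟨..|..⟩ = √(36/5)·(1/6) = +0.447214

+0.447214  (= +√(1/5))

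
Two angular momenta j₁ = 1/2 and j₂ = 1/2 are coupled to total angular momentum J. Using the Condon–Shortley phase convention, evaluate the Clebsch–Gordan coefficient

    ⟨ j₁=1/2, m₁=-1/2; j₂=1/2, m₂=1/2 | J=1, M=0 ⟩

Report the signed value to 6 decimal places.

+√(1/2) = +0.707107

√[3·0!1!1!/3! · 0!1!1!0!1!1!] = √(1/2)
  +(−1)^0/∏(0,0,1,1,0,0)! = 1  (running 1)
⟨..|..⟩ = √(1/2)·(1) = +0.707107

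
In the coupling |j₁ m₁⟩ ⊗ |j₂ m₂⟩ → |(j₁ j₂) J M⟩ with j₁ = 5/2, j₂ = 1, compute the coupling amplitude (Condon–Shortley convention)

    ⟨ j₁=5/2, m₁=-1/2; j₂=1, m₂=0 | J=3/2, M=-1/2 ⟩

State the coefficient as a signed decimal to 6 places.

√[4·2!3!0!/6! · 2!3!1!1!1!2!] = √(8/5)
  +(−1)^1/∏(1,1,2,0,1,0)! = -1/2  (running -1/2)
⟨..|..⟩ = √(8/5)·(-1/2) = -0.632456

-0.632456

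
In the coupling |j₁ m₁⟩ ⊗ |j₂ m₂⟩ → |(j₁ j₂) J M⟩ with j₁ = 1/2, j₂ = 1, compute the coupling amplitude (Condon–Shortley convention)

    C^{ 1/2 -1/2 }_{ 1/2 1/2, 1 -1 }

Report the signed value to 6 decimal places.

triangle: 1!*0!*1!/3! = 1/6
(j±m)!: 1!*0!*0!*2!*0!*1! = 2
prefactor² = (2J+1)*Δ*N² = 2/3
  k=0: +1/(0!*1!*0!*0!*0!*1!) = 1
Σ = 1  ⇒  CG² = 2/3*1² = 2/3
CG = +√(2/3) = +0.816497

+0.816497  (= +√(2/3))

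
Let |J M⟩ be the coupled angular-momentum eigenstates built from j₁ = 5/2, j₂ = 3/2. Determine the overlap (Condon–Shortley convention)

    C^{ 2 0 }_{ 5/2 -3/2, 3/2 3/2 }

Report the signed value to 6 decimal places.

√[5·2!3!1!/7! · 1!4!3!0!2!2!] = √(48/7)
  +(−1)^2/∏(2,0,2,1,1,0)! = 1/4  (running 1/4)
⟨..|..⟩ = √(48/7)·(1/4) = +0.654654

+√(3/7) = +0.654654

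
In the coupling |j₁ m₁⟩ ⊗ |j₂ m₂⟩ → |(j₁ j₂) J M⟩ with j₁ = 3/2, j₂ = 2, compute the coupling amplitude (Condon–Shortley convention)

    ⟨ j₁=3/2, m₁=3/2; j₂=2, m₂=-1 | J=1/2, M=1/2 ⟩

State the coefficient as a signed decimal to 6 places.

√[2·3!0!1!/5! · 3!0!1!3!1!0!] = √(18/5)
  +(−1)^0/∏(0,3,0,1,0,0)! = 1/6  (running 1/6)
⟨..|..⟩ = √(18/5)·(1/6) = +0.316228

+0.316228  (= +√(1/10))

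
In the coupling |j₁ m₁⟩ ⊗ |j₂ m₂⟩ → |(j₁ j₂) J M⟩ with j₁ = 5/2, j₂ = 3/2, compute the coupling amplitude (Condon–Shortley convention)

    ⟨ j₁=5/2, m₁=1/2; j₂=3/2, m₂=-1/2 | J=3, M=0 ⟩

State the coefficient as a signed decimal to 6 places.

+√(1/5) ≈ +0.447214

j₁+j₂−J=1  J+j₁−j₂=4  J−j₁+j₂=2  j₁+j₂+J+1=8
(j₁±m₁, j₂±m₂, J±M) = (3,2,1,2,3,3)
P² = 36/5
sum k=0..1:
  [0] +1/4 = 1/4
  [1] −1/12 = -1/12
S = 1/6
C² = P²·S² = 1/5 ; C = +0.447214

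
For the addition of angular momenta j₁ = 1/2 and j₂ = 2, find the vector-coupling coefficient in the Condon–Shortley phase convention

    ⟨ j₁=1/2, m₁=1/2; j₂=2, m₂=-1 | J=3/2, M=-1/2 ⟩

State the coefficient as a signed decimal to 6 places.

+√(3/5) ≈ +0.774597

triangle: 1!·0!·3!/5! = 6/120
(j±m)!: 1!·0!·1!·3!·1!·2! = 12
prefactor² = (2J+1)·Δ·N² = 12/5
  k=0: +1/(0!·1!·0!·1!·0!·2!) = 1/2
Σ = 1/2  ⇒  CG² = 12/5·1/2² = 3/5
CG = +√(3/5) = +0.774597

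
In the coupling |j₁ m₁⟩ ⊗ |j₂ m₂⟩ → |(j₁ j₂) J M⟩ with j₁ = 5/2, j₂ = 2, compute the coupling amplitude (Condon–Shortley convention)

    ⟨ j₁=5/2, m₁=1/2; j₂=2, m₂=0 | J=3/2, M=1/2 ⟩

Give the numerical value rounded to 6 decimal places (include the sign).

triangle: 3!·2!·1!/7! = 12/5040
(j±m)!: 3!·2!·2!·2!·2!·1! = 96
prefactor² = (2J+1)·Δ·N² = 32/35
  k=1: −1/(1!·2!·1!·1!·1!·0!) = -1/2
  k=2: +1/(2!·1!·0!·0!·2!·1!) = 1/4
Σ = -1/4  ⇒  CG² = 32/35·(-1/4)² = 2/35
CG = −√(2/35) = -0.239046

-0.239046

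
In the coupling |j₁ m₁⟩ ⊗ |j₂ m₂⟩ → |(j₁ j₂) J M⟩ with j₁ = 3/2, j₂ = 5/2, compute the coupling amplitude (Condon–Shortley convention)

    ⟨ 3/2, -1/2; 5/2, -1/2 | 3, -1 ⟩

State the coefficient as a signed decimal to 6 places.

triangle: 1!·2!·4!/8! = 48/40320
(j±m)!: 1!·2!·2!·3!·2!·4! = 1152
prefactor² = (2J+1)·Δ·N² = 48/5
  k=0: +1/(0!·1!·2!·2!·0!·2!) = 1/8
  k=1: −1/(1!·0!·1!·1!·1!·3!) = -1/6
Σ = -1/24  ⇒  CG² = 48/5·(-1/24)² = 1/60
CG = −√(1/60) = -0.129099

−√(1/60) = -0.129099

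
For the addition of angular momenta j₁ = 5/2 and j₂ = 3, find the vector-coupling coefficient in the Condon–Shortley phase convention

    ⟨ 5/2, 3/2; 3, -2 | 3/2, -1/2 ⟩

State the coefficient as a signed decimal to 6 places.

triangle: 4!×1!×2!/8! = 48/40320
(j±m)!: 4!×1!×1!×5!×1!×2! = 5760
prefactor² = (2J+1)×Δ×N² = 192/7
  k=0: +1/(0!×4!×1!×1!×0!×1!) = 1/24
  k=1: −1/(1!×3!×0!×0!×1!×2!) = -1/12
Σ = -1/24  ⇒  CG² = 192/7×(-1/24)² = 1/21
CG = −√(1/21) = -0.218218

−√(1/21) ≈ -0.218218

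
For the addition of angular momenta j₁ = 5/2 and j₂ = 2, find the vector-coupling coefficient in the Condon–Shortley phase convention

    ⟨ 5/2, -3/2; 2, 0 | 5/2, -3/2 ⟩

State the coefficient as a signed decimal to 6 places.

j₁+j₂−J=2  J+j₁−j₂=3  J−j₁+j₂=2  j₁+j₂+J+1=8
(j₁±m₁, j₂±m₂, J±M) = (1,4,2,2,1,4)
P² = 288/35
sum k=1..2:
  [1] −1/6 = -1/6
  [2] +1/8 = 1/8
S = -1/24
C² = P²·S² = 1/70 ; C = -0.119523

−√(1/70) = -0.119523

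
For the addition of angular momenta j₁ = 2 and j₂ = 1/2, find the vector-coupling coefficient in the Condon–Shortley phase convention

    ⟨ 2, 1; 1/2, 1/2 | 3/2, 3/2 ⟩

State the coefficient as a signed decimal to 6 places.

√[4·1!3!0!/5! · 3!1!1!0!3!0!] = √(36/5)
  +(−1)^1/∏(1,0,0,0,3,0)! = -1/6  (running -1/6)
⟨..|..⟩ = √(36/5)·(-1/6) = -0.447214

−√(1/5) ≈ -0.447214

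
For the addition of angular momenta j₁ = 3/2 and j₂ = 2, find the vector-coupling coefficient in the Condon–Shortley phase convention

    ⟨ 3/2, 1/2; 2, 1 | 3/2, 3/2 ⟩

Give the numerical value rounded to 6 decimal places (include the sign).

√[4·2!1!2!/6! · 2!1!3!1!3!0!] = √(8/5)
  +(−1)^1/∏(1,1,0,2,1,0)! = -1/2  (running -1/2)
⟨..|..⟩ = √(8/5)·(-1/2) = -0.632456

−√(2/5) ≈ -0.632456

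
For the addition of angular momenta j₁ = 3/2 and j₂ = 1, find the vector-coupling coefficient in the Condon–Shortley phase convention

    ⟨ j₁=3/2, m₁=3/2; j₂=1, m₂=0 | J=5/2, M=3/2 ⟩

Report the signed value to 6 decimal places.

+√(2/5) ≈ +0.632456

triangle: 0!·3!·2!/6! = 12/720
(j±m)!: 3!·0!·1!·1!·4!·1! = 144
prefactor² = (2J+1)·Δ·N² = 72/5
  k=0: +1/(0!·0!·0!·1!·3!·1!) = 1/6
Σ = 1/6  ⇒  CG² = 72/5·1/6² = 2/5
CG = +√(2/5) = +0.632456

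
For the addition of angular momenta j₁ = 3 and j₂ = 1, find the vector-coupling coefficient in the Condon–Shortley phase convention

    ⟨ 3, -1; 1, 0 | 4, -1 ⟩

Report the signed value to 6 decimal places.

+√(15/28) ≈ +0.731925

√[9·0!6!2!/9! · 2!4!1!1!3!5!] = √(8640/7)
  +(−1)^0/∏(0,0,4,1,2,1)! = 1/48  (running 1/48)
⟨..|..⟩ = √(8640/7)·(1/48) = +0.731925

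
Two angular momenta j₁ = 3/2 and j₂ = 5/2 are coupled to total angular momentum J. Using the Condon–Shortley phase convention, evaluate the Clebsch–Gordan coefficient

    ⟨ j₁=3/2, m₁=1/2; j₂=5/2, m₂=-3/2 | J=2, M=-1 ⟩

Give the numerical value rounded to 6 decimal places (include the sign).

+0.154303

j₁+j₂−J=2  J+j₁−j₂=1  J−j₁+j₂=3  j₁+j₂+J+1=7
(j₁±m₁, j₂±m₂, J±M) = (2,1,1,4,1,3)
P² = 24/7
sum k=0..1:
  [0] +1/4 = 1/4
  [1] −1/6 = -1/6
S = 1/12
C² = P²·S² = 1/42 ; C = +0.154303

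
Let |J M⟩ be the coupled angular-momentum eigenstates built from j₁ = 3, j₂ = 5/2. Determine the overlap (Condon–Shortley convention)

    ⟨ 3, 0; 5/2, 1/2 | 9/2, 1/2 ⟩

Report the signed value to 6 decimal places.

triangle: 1!×5!×4!/11! = 2880/39916800
(j±m)!: 3!×3!×3!×2!×5!×4! = 1244160
prefactor² = (2J+1)×Δ×N² = 69120/77
  k=0: +1/(0!×1!×3!×3!×2!×1!) = 1/72
  k=1: −1/(1!×0!×2!×2!×3!×2!) = -1/48
Σ = -1/144  ⇒  CG² = 69120/77×(-1/144)² = 10/231
CG = −√(10/231) = -0.208063

−√(10/231) = -0.208063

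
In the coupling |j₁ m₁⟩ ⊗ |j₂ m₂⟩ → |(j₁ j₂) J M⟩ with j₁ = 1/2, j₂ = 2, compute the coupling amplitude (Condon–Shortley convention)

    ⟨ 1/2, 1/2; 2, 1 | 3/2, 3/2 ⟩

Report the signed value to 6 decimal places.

+0.447214

j₁+j₂−J=1  J+j₁−j₂=0  J−j₁+j₂=3  j₁+j₂+J+1=5
(j₁±m₁, j₂±m₂, J±M) = (1,0,3,1,3,0)
P² = 36/5
sum k=0..0:
  [0] +1/6 = 1/6
S = 1/6
C² = P²·S² = 1/5 ; C = +0.447214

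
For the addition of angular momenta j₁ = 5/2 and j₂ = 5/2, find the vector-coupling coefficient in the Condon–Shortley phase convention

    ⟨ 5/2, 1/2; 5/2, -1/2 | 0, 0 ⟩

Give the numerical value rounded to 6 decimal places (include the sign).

+√(1/6) = +0.408248

j₁+j₂−J=5  J+j₁−j₂=0  J−j₁+j₂=0  j₁+j₂+J+1=6
(j₁±m₁, j₂±m₂, J±M) = (3,2,2,3,0,0)
P² = 24
sum k=2..2:
  [2] +1/12 = 1/12
S = 1/12
C² = P²·S² = 1/6 ; C = +0.408248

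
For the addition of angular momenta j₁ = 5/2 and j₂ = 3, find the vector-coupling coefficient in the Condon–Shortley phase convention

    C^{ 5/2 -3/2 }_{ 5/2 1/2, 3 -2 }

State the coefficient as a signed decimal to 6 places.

j₁+j₂−J=3  J+j₁−j₂=2  J−j₁+j₂=3  j₁+j₂+J+1=9
(j₁±m₁, j₂±m₂, J±M) = (3,2,1,5,1,4)
P² = 288/7
sum k=0..1:
  [0] +1/24 = 1/24
  [1] −1/12 = -1/12
S = -1/24
C² = P²·S² = 1/14 ; C = -0.267261

-0.267261  (= −√(1/14))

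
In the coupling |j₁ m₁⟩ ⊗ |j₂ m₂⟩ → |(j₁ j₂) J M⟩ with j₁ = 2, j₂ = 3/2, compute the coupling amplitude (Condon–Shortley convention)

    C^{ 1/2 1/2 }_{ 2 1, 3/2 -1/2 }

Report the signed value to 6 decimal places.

triangle: 3!·1!·0!/5! = 6/120
(j±m)!: 3!·1!·1!·2!·1!·0! = 12
prefactor² = (2J+1)·Δ·N² = 6/5
  k=1: −1/(1!·2!·0!·0!·1!·0!) = -1/2
Σ = -1/2  ⇒  CG² = 6/5·(-1/2)² = 3/10
CG = −√(3/10) = -0.547723

−√(3/10) ≈ -0.547723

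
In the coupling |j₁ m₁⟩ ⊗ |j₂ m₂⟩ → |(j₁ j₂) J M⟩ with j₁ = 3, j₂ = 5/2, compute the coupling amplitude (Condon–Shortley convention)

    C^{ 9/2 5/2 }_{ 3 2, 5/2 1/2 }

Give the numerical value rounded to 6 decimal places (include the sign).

j₁+j₂−J=1  J+j₁−j₂=5  J−j₁+j₂=4  j₁+j₂+J+1=11
(j₁±m₁, j₂±m₂, J±M) = (5,1,3,2,7,2)
P² = 115200/11
sum k=0..1:
  [0] +1/144 = 1/144
  [1] −1/480 = -1/480
S = 7/1440
C² = P²·S² = 49/198 ; C = +0.497468

+0.497468  (= +√(49/198))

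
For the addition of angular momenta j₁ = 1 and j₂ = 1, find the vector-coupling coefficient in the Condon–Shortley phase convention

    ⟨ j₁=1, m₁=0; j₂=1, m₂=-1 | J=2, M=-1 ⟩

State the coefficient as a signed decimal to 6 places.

j₁+j₂−J=0  J+j₁−j₂=2  J−j₁+j₂=2  j₁+j₂+J+1=5
(j₁±m₁, j₂±m₂, J±M) = (1,1,0,2,1,3)
P² = 2
sum k=0..0:
  [0] +1/2 = 1/2
S = 1/2
C² = P²·S² = 1/2 ; C = +0.707107

+0.707107  (= +√(1/2))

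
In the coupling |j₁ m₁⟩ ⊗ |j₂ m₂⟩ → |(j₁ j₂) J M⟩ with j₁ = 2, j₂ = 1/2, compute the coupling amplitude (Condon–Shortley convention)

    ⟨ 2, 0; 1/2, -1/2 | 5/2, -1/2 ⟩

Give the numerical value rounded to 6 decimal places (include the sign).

+0.774597  (= +√(3/5))

√[6·0!4!1!/6! · 2!2!0!1!2!3!] = √(48/5)
  +(−1)^0/∏(0,0,2,0,2,1)! = 1/4  (running 1/4)
⟨..|..⟩ = √(48/5)·(1/4) = +0.774597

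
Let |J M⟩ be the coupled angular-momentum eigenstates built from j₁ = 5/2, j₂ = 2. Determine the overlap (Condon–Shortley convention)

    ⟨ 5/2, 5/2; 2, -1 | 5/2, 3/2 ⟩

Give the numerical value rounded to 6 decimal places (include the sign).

triangle: 2!*3!*2!/8! = 24/40320
(j±m)!: 5!*0!*1!*3!*4!*1! = 17280
prefactor² = (2J+1)*Δ*N² = 432/7
  k=0: +1/(0!*2!*0!*1!*3!*1!) = 1/12
Σ = 1/12  ⇒  CG² = 432/7*1/12² = 3/7
CG = +√(3/7) = +0.654654

+√(3/7) ≈ +0.654654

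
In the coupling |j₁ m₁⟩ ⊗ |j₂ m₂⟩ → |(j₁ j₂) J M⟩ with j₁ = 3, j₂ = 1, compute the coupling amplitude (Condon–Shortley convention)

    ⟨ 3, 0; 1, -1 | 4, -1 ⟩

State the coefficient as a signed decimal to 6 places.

triangle: 0!*6!*2!/9! = 1440/362880
(j±m)!: 3!*3!*0!*2!*3!*5! = 51840
prefactor² = (2J+1)*Δ*N² = 12960/7
  k=0: +1/(0!*0!*3!*0!*3!*2!) = 1/72
Σ = 1/72  ⇒  CG² = 12960/7*1/72² = 5/14
CG = +√(5/14) = +0.597614

+√(5/14) ≈ +0.597614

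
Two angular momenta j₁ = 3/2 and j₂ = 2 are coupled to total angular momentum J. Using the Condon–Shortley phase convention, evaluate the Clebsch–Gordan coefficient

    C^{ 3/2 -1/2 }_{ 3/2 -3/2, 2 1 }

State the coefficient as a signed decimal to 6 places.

triangle: 2!*1!*2!/6! = 4/720
(j±m)!: 0!*3!*3!*1!*1!*2! = 72
prefactor² = (2J+1)*Δ*N² = 8/5
  k=2: +1/(2!*0!*1!*1!*0!*1!) = 1/2
Σ = 1/2  ⇒  CG² = 8/5*1/2² = 2/5
CG = +√(2/5) = +0.632456

+0.632456  (= +√(2/5))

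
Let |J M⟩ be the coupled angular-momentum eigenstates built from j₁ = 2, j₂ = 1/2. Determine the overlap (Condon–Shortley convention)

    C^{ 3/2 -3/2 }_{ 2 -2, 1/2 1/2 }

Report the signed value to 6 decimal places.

-0.894427

j₁+j₂−J=1  J+j₁−j₂=3  J−j₁+j₂=0  j₁+j₂+J+1=5
(j₁±m₁, j₂±m₂, J±M) = (0,4,1,0,0,3)
P² = 144/5
sum k=1..1:
  [1] −1/6 = -1/6
S = -1/6
C² = P²·S² = 4/5 ; C = -0.894427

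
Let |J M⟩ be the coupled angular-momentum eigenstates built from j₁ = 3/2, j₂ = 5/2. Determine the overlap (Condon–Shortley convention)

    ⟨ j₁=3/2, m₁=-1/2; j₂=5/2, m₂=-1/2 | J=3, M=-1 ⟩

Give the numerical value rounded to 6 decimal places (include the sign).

−√(1/60) = -0.129099

√[7·1!2!4!/8! · 1!2!2!3!2!4!] = √(48/5)
  +(−1)^0/∏(0,1,2,2,0,2)! = 1/8  (running 1/8)
  +(−1)^1/∏(1,0,1,1,1,3)! = -1/6  (running -1/24)
⟨..|..⟩ = √(48/5)·(-1/24) = -0.129099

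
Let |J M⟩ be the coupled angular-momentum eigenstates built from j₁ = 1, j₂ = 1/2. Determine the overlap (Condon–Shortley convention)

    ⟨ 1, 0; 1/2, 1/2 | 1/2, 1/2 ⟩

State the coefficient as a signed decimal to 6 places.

−√(1/3) = -0.577350

triangle: 1!×1!×0!/3! = 1/6
(j±m)!: 1!×1!×1!×0!×1!×0! = 1
prefactor² = (2J+1)×Δ×N² = 1/3
  k=1: −1/(1!×0!×0!×0!×1!×0!) = -1
Σ = -1  ⇒  CG² = 1/3×(-1)² = 1/3
CG = −√(1/3) = -0.577350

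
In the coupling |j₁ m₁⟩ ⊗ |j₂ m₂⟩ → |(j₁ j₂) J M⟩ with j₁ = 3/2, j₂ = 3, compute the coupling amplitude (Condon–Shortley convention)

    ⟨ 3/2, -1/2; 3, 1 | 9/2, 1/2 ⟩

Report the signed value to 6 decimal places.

+0.597614  (= +√(5/14))

j₁+j₂−J=0  J+j₁−j₂=3  J−j₁+j₂=6  j₁+j₂+J+1=10
(j₁±m₁, j₂±m₂, J±M) = (1,2,4,2,5,4)
P² = 23040/7
sum k=0..0:
  [0] +1/96 = 1/96
S = 1/96
C² = P²·S² = 5/14 ; C = +0.597614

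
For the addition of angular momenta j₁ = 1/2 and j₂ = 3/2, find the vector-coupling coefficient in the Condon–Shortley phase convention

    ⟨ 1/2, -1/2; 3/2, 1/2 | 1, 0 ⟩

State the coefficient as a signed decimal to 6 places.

j₁+j₂−J=1  J+j₁−j₂=0  J−j₁+j₂=2  j₁+j₂+J+1=4
(j₁±m₁, j₂±m₂, J±M) = (0,1,2,1,1,1)
P² = 1/2
sum k=1..1:
  [1] −1/1 = -1
S = -1
C² = P²·S² = 1/2 ; C = -0.707107

−√(1/2) ≈ -0.707107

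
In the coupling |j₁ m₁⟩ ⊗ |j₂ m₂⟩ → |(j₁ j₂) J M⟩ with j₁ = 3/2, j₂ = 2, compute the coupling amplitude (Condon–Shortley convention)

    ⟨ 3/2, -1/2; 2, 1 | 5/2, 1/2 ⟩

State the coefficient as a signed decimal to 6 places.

triangle: 1!*2!*3!/7! = 12/5040
(j±m)!: 1!*2!*3!*1!*3!*2! = 144
prefactor² = (2J+1)*Δ*N² = 72/35
  k=0: +1/(0!*1!*2!*3!*0!*0!) = 1/12
  k=1: −1/(1!*0!*1!*2!*1!*1!) = -1/2
Σ = -5/12  ⇒  CG² = 72/35*(-5/12)² = 5/14
CG = −√(5/14) = -0.597614

−√(5/14) ≈ -0.597614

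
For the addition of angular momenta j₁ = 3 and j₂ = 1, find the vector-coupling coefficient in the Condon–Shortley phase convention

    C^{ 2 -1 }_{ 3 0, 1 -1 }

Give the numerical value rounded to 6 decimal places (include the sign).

triangle: 2!·4!·0!/7! = 48/5040
(j±m)!: 3!·3!·0!·2!·1!·3! = 432
prefactor² = (2J+1)·Δ·N² = 144/7
  k=0: +1/(0!·2!·3!·0!·1!·0!) = 1/12
Σ = 1/12  ⇒  CG² = 144/7·1/12² = 1/7
CG = +√(1/7) = +0.377964

+√(1/7) ≈ +0.377964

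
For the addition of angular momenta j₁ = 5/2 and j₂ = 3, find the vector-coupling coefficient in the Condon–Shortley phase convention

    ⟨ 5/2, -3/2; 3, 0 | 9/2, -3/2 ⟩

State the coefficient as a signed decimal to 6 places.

-0.540562  (= −√(45/154))

j₁+j₂−J=1  J+j₁−j₂=4  J−j₁+j₂=5  j₁+j₂+J+1=11
(j₁±m₁, j₂±m₂, J±M) = (1,4,3,3,3,6)
P² = 207360/77
sum k=0..1:
  [0] +1/288 = 1/288
  [1] −1/72 = -1/72
S = -1/96
C² = P²·S² = 45/154 ; C = -0.540562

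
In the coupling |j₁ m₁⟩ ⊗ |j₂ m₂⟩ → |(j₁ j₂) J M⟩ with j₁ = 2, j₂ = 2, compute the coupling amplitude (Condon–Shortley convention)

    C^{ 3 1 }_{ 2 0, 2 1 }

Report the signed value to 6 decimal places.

√[7·1!3!3!/8! · 2!2!3!1!4!2!] = √(36/5)
  +(−1)^0/∏(0,1,2,3,1,0)! = 1/12  (running 1/12)
  +(−1)^1/∏(1,0,1,2,2,1)! = -1/4  (running -1/6)
⟨..|..⟩ = √(36/5)·(-1/6) = -0.447214

-0.447214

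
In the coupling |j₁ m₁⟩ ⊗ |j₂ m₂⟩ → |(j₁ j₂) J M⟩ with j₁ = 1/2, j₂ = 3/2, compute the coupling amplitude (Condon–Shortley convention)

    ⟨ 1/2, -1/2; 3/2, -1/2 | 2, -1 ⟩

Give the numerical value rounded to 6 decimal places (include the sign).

+0.866025

√[5·0!1!3!/5! · 0!1!1!2!1!3!] = √(3)
  +(−1)^0/∏(0,0,1,1,0,2)! = 1/2  (running 1/2)
⟨..|..⟩ = √(3)·(1/2) = +0.866025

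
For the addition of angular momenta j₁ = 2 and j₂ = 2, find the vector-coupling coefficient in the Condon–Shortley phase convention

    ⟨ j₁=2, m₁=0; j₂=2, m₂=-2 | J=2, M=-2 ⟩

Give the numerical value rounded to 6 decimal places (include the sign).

triangle: 2!×2!×2!/7! = 8/5040
(j±m)!: 2!×2!×0!×4!×0!×4! = 2304
prefactor² = (2J+1)×Δ×N² = 128/7
  k=0: +1/(0!×2!×2!×0!×0!×2!) = 1/8
Σ = 1/8  ⇒  CG² = 128/7×1/8² = 2/7
CG = +√(2/7) = +0.534522

+0.534522  (= +√(2/7))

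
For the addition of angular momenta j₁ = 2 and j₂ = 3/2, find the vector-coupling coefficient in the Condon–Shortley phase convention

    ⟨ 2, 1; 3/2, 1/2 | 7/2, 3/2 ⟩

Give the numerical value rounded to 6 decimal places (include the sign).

+√(4/7) = +0.755929

j₁+j₂−J=0  J+j₁−j₂=4  J−j₁+j₂=3  j₁+j₂+J+1=8
(j₁±m₁, j₂±m₂, J±M) = (3,1,2,1,5,2)
P² = 576/7
sum k=0..0:
  [0] +1/12 = 1/12
S = 1/12
C² = P²·S² = 4/7 ; C = +0.755929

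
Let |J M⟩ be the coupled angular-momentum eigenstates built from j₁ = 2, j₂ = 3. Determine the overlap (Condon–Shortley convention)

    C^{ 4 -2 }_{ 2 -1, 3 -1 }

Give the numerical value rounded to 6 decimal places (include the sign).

-0.188982  (= −√(1/28))

j₁+j₂−J=1  J+j₁−j₂=3  J−j₁+j₂=5  j₁+j₂+J+1=10
(j₁±m₁, j₂±m₂, J±M) = (1,3,2,4,2,6)
P² = 5184/7
sum k=0..1:
  [0] +1/72 = 1/72
  [1] −1/48 = -1/48
S = -1/144
C² = P²·S² = 1/28 ; C = -0.188982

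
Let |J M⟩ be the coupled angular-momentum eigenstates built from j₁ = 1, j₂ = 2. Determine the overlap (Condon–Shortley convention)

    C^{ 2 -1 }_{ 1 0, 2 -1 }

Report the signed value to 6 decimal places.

√[5·1!1!3!/6! · 1!1!1!3!1!3!] = √(3/2)
  +(−1)^0/∏(0,1,1,1,0,2)! = 1/2  (running 1/2)
  +(−1)^1/∏(1,0,0,0,1,3)! = -1/6  (running 1/3)
⟨..|..⟩ = √(3/2)·(1/3) = +0.408248

+√(1/6) ≈ +0.408248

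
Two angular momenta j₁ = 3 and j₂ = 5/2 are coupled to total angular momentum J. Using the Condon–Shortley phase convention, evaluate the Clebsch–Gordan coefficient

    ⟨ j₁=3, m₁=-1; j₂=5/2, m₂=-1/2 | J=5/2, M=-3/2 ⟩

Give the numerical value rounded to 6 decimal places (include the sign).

j₁+j₂−J=3  J+j₁−j₂=3  J−j₁+j₂=2  j₁+j₂+J+1=9
(j₁±m₁, j₂±m₂, J±M) = (2,4,2,3,1,4)
P² = 576/35
sum k=1..2:
  [1] −1/12 = -1/12
  [2] +1/8 = 1/8
S = 1/24
C² = P²·S² = 1/35 ; C = +0.169031

+0.169031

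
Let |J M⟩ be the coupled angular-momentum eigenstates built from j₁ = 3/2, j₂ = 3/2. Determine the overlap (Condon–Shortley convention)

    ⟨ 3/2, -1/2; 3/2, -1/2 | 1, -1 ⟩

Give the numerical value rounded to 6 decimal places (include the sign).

triangle: 2!×1!×1!/5! = 2/120
(j±m)!: 1!×2!×1!×2!×0!×2! = 8
prefactor² = (2J+1)×Δ×N² = 2/5
  k=1: −1/(1!×1!×1!×0!×0!×1!) = -1
Σ = -1  ⇒  CG² = 2/5×(-1)² = 2/5
CG = −√(2/5) = -0.632456

−√(2/5) = -0.632456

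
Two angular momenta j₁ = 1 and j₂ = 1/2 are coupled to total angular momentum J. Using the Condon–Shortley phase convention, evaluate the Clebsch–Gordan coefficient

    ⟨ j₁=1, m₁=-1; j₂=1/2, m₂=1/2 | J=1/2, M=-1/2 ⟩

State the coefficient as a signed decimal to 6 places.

-0.816497  (= −√(2/3))

triangle: 1!*1!*0!/3! = 1/6
(j±m)!: 0!*2!*1!*0!*0!*1! = 2
prefactor² = (2J+1)*Δ*N² = 2/3
  k=1: −1/(1!*0!*1!*0!*0!*0!) = -1
Σ = -1  ⇒  CG² = 2/3*(-1)² = 2/3
CG = −√(2/3) = -0.816497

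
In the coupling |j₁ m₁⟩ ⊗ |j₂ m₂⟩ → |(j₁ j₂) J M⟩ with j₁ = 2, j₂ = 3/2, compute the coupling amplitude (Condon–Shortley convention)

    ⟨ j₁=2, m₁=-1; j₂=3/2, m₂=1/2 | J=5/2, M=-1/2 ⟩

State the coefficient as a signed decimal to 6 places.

−√(5/14) ≈ -0.597614

triangle: 1!×3!×2!/7! = 12/5040
(j±m)!: 1!×3!×2!×1!×2!×3! = 144
prefactor² = (2J+1)×Δ×N² = 72/35
  k=0: +1/(0!×1!×3!×2!×0!×0!) = 1/12
  k=1: −1/(1!×0!×2!×1!×1!×1!) = -1/2
Σ = -5/12  ⇒  CG² = 72/35×(-5/12)² = 5/14
CG = −√(5/14) = -0.597614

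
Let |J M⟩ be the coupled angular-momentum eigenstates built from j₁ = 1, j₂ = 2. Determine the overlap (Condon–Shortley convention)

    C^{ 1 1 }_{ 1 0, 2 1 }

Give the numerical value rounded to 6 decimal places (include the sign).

√[3·2!0!2!/5! · 1!1!3!1!2!0!] = √(6/5)
  +(−1)^1/∏(1,1,0,2,0,0)! = -1/2  (running -1/2)
⟨..|..⟩ = √(6/5)·(-1/2) = -0.547723

−√(3/10) ≈ -0.547723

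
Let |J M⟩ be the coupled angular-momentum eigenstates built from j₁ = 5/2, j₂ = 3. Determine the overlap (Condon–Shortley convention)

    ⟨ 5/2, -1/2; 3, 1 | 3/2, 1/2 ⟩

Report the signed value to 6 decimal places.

√[4·4!1!2!/8! · 2!3!4!2!2!1!] = √(192/35)
  +(−1)^2/∏(2,2,1,2,0,0)! = 1/8  (running 1/8)
  +(−1)^3/∏(3,1,0,1,1,1)! = -1/6  (running -1/24)
⟨..|..⟩ = √(192/35)·(-1/24) = -0.097590

−√(1/105) ≈ -0.097590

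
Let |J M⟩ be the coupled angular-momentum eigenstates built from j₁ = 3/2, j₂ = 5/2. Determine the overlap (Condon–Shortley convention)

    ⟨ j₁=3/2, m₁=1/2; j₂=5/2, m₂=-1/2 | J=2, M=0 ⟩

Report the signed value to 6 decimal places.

-0.267261  (= −√(1/14))

√[5·2!1!3!/7! · 2!1!2!3!2!2!] = √(8/7)
  +(−1)^0/∏(0,2,1,2,0,1)! = 1/4  (running 1/4)
  +(−1)^1/∏(1,1,0,1,1,2)! = -1/2  (running -1/4)
⟨..|..⟩ = √(8/7)·(-1/4) = -0.267261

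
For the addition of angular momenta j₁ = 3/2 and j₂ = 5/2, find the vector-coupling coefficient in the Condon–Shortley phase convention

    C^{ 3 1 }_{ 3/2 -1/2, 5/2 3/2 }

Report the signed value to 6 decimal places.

√[7·1!2!4!/8! · 1!2!4!1!4!2!] = √(96/5)
  +(−1)^0/∏(0,1,2,4,0,0)! = 1/48  (running 1/48)
  +(−1)^1/∏(1,0,1,3,1,1)! = -1/6  (running -7/48)
⟨..|..⟩ = √(96/5)·(-7/48) = -0.639010

-0.639010  (= −√(49/120))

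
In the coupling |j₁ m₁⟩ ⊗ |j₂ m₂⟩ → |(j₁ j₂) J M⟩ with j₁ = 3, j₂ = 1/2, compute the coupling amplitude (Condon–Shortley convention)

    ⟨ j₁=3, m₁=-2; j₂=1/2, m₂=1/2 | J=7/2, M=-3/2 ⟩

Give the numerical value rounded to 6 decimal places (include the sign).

+0.534522  (= +√(2/7))

triangle: 0!×6!×1!/8! = 720/40320
(j±m)!: 1!×5!×1!×0!×2!×5! = 28800
prefactor² = (2J+1)×Δ×N² = 28800/7
  k=0: +1/(0!×0!×5!×1!×1!×0!) = 1/120
Σ = 1/120  ⇒  CG² = 28800/7×1/120² = 2/7
CG = +√(2/7) = +0.534522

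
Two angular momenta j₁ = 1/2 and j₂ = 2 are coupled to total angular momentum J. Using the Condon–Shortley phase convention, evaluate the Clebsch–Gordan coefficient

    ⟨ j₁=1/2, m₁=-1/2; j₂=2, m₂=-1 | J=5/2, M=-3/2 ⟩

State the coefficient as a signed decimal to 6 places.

+√(4/5) ≈ +0.894427

j₁+j₂−J=0  J+j₁−j₂=1  J−j₁+j₂=4  j₁+j₂+J+1=6
(j₁±m₁, j₂±m₂, J±M) = (0,1,1,3,1,4)
P² = 144/5
sum k=0..0:
  [0] +1/6 = 1/6
S = 1/6
C² = P²·S² = 4/5 ; C = +0.894427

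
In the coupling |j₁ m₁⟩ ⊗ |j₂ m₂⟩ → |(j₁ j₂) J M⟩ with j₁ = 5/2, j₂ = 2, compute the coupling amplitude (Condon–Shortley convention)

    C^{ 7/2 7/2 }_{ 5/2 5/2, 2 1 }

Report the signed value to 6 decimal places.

j₁+j₂−J=1  J+j₁−j₂=4  J−j₁+j₂=3  j₁+j₂+J+1=9
(j₁±m₁, j₂±m₂, J±M) = (5,0,3,1,7,0)
P² = 11520
sum k=0..0:
  [0] +1/144 = 1/144
S = 1/144
C² = P²·S² = 5/9 ; C = +0.745356

+√(5/9) = +0.745356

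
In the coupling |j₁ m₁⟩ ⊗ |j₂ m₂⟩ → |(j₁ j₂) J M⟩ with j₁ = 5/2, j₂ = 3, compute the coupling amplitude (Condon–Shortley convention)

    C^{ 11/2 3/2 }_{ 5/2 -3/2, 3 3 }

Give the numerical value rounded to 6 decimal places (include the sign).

+√(1/66) = +0.123091

triangle: 0!·5!·6!/12! = 86400/479001600
(j±m)!: 1!·4!·6!·0!·7!·4! = 2090188800
prefactor² = (2J+1)·Δ·N² = 49766400/11
  k=0: +1/(0!·0!·4!·6!·1!·0!) = 1/17280
Σ = 1/17280  ⇒  CG² = 49766400/11·1/17280² = 1/66
CG = +√(1/66) = +0.123091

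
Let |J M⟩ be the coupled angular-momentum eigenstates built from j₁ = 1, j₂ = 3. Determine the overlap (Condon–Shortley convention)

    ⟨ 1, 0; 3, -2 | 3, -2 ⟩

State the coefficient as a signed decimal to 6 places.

j₁+j₂−J=1  J+j₁−j₂=1  J−j₁+j₂=5  j₁+j₂+J+1=8
(j₁±m₁, j₂±m₂, J±M) = (1,1,1,5,1,5)
P² = 300
sum k=0..1:
  [0] +1/24 = 1/24
  [1] −1/120 = -1/120
S = 1/30
C² = P²·S² = 1/3 ; C = +0.577350

+√(1/3) = +0.577350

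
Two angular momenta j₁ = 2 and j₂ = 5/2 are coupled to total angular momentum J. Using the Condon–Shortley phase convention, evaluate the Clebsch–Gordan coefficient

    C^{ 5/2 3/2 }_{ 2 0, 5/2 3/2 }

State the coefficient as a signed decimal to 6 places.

-0.119523

√[6·2!2!3!/8! · 2!2!4!1!4!1!] = √(288/35)
  +(−1)^1/∏(1,1,1,3,1,0)! = -1/6  (running -1/6)
  +(−1)^2/∏(2,0,0,2,2,1)! = 1/8  (running -1/24)
⟨..|..⟩ = √(288/35)·(-1/24) = -0.119523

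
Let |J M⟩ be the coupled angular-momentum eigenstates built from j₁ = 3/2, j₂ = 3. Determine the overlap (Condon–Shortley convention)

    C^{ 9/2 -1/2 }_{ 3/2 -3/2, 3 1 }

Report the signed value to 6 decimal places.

j₁+j₂−J=0  J+j₁−j₂=3  J−j₁+j₂=6  j₁+j₂+J+1=10
(j₁±m₁, j₂±m₂, J±M) = (0,3,4,2,4,5)
P² = 69120/7
sum k=0..0:
  [0] +1/288 = 1/288
S = 1/288
C² = P²·S² = 5/42 ; C = +0.345033

+√(5/42) ≈ +0.345033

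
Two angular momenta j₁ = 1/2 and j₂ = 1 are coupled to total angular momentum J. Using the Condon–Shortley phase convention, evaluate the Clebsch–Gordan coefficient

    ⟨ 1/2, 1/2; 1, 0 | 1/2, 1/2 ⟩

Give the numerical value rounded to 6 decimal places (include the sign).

+0.577350

j₁+j₂−J=1  J+j₁−j₂=0  J−j₁+j₂=1  j₁+j₂+J+1=3
(j₁±m₁, j₂±m₂, J±M) = (1,0,1,1,1,0)
P² = 1/3
sum k=0..0:
  [0] +1/1 = 1
S = 1
C² = P²·S² = 1/3 ; C = +0.577350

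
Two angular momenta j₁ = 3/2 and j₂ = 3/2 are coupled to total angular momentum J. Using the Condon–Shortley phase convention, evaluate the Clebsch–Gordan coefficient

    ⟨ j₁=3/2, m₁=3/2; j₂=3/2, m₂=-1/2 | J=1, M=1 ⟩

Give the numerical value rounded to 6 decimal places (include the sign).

triangle: 2!×1!×1!/5! = 2/120
(j±m)!: 3!×0!×1!×2!×2!×0! = 24
prefactor² = (2J+1)×Δ×N² = 6/5
  k=0: +1/(0!×2!×0!×1!×1!×0!) = 1/2
Σ = 1/2  ⇒  CG² = 6/5×1/2² = 3/10
CG = +√(3/10) = +0.547723

+√(3/10) = +0.547723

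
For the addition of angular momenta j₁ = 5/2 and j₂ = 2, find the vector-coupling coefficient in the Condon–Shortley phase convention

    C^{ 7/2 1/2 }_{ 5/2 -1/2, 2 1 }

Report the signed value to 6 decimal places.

−√(14/45) = -0.557773

√[8·1!4!3!/9! · 2!3!3!1!4!3!] = √(1152/35)
  +(−1)^0/∏(0,1,3,3,1,0)! = 1/36  (running 1/36)
  +(−1)^1/∏(1,0,2,2,2,1)! = -1/8  (running -7/72)
⟨..|..⟩ = √(1152/35)·(-7/72) = -0.557773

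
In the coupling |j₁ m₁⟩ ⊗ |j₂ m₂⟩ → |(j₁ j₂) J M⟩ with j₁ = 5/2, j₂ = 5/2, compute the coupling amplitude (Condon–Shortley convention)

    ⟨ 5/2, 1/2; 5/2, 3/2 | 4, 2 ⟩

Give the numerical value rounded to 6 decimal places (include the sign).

√[9·1!4!4!/10! · 3!2!4!1!6!2!] = √(20736/35)
  +(−1)^0/∏(0,1,2,4,2,0)! = 1/96  (running 1/96)
  +(−1)^1/∏(1,0,1,3,3,1)! = -1/36  (running -5/288)
⟨..|..⟩ = √(20736/35)·(-5/288) = -0.422577

-0.422577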